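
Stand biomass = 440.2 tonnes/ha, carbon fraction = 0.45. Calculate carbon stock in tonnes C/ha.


Formula: Carbon Stock = Biomass * Carbon Fraction
C = 440.2 t/ha * 0.45
C = 198.1 t C/ha

198.1


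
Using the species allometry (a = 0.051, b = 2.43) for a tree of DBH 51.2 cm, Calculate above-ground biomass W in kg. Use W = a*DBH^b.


Formula: W = a * DBH^b  (allometric power law)
DBH^b = 51.2^2.43 = 14240.5252
W = 0.051 * 14240.5252 = 726.3 kg

726.3


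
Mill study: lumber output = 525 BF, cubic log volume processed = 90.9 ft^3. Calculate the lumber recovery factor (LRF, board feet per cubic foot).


Formula: LRF = Lumber Output (BF) / Log Input (ft^3)
LRF = 525 BF / 90.9 ft^3
LRF = 5.78 BF/ft^3

5.78


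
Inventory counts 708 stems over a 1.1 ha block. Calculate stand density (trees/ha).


Formula: Stand Density = N_trees / Area_ha
Density = 708 trees / 1.1 ha
Density = 644 trees/ha

644


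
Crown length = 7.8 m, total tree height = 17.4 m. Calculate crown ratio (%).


Formula: Crown Ratio = (Crown Length / Total Height) * 100
CR = (7.8 m / 17.4 m) * 100
CR = 0.4483 * 100 = 44.8%

44.8


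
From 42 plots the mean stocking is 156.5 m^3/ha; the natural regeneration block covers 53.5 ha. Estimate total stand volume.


Formula: Total Volume = Mean Volume per ha * Total Area
Total Volume = 156.5 m^3/ha * 53.5 ha
Total Volume = 8373 m^3

8373


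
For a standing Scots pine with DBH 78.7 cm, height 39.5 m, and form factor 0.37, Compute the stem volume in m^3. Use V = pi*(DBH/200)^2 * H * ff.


Formula: V = pi * (DBH/200)^2 * H * ff
Radius = DBH/200 = 78.7/200 = 0.3935 m
Radius^2 = 0.3935^2 = 0.15484225 m^2
V = pi * 0.15484225 * 39.5 * 0.37
V = 7.109 m^3

7.109


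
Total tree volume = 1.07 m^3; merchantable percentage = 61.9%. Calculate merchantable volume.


Formula: MV = V_total * (merchantable_pct / 100)
Merchantable fraction = 61.9% / 100 = 0.619
MV = 1.07 m^3 * 0.619 = 0.662 m^3

0.662


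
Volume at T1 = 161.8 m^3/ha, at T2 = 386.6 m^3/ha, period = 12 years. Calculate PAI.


Formula: PAI = (V_T2 - V_T1) / (T2 - T1)
Volume increment = 386.6 - 161.8 = 224.8 m^3/ha
PAI = 224.8 / 12 = 18.73 m^3/ha/year

18.73


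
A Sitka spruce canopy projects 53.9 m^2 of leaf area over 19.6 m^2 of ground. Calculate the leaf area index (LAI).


Formula: LAI = total leaf area / ground area  (dimensionless)
LAI = 53.9 m^2 / 19.6 m^2
LAI = 2.75

2.75


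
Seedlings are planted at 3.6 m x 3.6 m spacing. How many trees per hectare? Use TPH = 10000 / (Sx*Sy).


Formula: TPH = 10000 m^2/ha / (spacing_x * spacing_y)
Area per tree = 3.6 m * 3.6 m = 12.96 m^2
TPH = 10000 / 12.96 = 772 trees/ha

772


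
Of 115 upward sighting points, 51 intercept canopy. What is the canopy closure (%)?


Formula: Canopy closure = covered points / total points * 100
Closure = 51 / 115 * 100
Closure = 0.4435 * 100 = 44.3%

44.3


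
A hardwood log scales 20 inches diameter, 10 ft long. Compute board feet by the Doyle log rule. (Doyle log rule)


Doyle: BF = (D - 4)^2 * L / 16
Adjusted diameter = 20 - 4 = 16 in
(D-4)^2 = 16^2 = 256
BF = 256 * 10 / 16 = 160 BF

160


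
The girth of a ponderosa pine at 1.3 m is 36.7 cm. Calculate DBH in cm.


Formula: DBH = C / pi
DBH = 36.7 / pi
pi = 3.14159...
DBH = 11.7 cm

11.7


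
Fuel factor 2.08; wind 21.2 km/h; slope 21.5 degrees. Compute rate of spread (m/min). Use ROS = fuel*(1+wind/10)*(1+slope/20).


Formula: ROS = fuel * (1 + wind/10) * (1 + slope/20)
Wind factor = 1 + 21.2/10 = 3.12
Slope factor = 1 + 21.5/20 = 2.075
ROS = 2.08 * 3.12 * 2.075 = 13.47 m/min

13.47


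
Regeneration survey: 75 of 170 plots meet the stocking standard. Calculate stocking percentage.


Formula: Stocking % = stocked plots / total plots * 100
Stocking = 75 / 170 * 100
Stocking = 0.4412 * 100 = 44.1%

44.1


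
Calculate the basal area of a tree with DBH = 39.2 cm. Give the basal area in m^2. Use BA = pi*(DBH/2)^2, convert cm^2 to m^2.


Formula: BA = pi * (DBH/2)^2 / 10000  (cm^2 to m^2)
Radius = DBH/2 = 39.2/2 = 19.6 cm
BA = pi * 19.6^2 / 10000
   = 1206.8742 cm^2 / 10000
   = 0.1207 m^2

0.1207


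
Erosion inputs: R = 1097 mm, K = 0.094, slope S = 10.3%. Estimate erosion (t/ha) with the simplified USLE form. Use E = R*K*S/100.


Formula: E = R * K * S / 100  (simplified USLE)
R * K = 1097 * 0.094 = 103.118
E = 103.118 * 10.3 / 100 = 10.62 t/ha

10.62


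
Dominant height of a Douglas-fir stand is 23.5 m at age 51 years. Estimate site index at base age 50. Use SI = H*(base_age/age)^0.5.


Formula: SI = H_dom * (base_age / age)^0.5
Age ratio = 50 / 51 = 0.98039
sqrt(age_ratio) = 0.99015
SI = 23.5 * 0.99015 = 23.3 m

23.3


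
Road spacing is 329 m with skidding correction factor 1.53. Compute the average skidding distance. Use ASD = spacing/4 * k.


Formula: ASD = (spacing / 4) * correction
Uncorrected distance = spacing / 4 = 329 / 4 = 82.25 m
ASD = 82.25 * 1.53 = 126 m

126


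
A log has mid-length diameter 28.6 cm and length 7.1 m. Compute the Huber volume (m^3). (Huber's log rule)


Huber: V = Am * L,  Am = pi*(Dm/200)^2
Am = pi*(28.6/200)^2 = 0.064242 m^2
V = 0.064242*7.1 = 0.4561 m^3

0.4561


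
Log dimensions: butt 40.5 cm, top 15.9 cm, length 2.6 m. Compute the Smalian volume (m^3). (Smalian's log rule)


Smalian: V = (A1 + A2)/2 * L,  A = pi*(D/200)^2
A1 = pi*(40.5/200)^2 = 0.128825 m^2
A2 = pi*(15.9/200)^2 = 0.019856 m^2
V = (0.128825+0.019856)/2*2.6 = 0.1933 m^3

0.1933


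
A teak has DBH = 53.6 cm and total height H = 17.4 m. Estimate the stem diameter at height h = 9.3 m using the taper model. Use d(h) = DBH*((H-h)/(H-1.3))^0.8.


Taper: d(h) = DBH * ((H - h) / (H - 1.3))^0.8
Numerator = H - h = 17.4 - 9.3 = 8.1 m
Denominator = H - 1.3 = 17.4 - 1.3 = 16.1 m
Ratio = 8.1 / 16.1 = 0.50311
d = 53.6 * 0.50311^0.8 = 30.9 cm

30.9


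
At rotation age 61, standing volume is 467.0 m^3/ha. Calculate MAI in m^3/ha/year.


Formula: MAI = Total Volume / Stand Age
MAI = 467.0 m^3/ha / 61 years
MAI = 7.66 m^3/ha/year

7.66


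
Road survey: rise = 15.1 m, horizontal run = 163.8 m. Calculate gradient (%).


Formula: Gradient = rise / run * 100
Gradient = 15.1 / 163.8 * 100 = 9.2%

9.2


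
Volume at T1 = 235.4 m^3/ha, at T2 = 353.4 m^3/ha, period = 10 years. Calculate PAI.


Formula: PAI = (V_T2 - V_T1) / (T2 - T1)
Volume increment = 353.4 - 235.4 = 118.0 m^3/ha
PAI = 118.0 / 10 = 11.8 m^3/ha/year

11.8


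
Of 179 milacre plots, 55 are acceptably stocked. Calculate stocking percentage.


Formula: Stocking % = stocked plots / total plots * 100
Stocking = 55 / 179 * 100
Stocking = 0.3073 * 100 = 30.7%

30.7


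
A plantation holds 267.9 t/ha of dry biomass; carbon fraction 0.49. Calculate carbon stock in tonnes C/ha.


Formula: Carbon Stock = Biomass * Carbon Fraction
C = 267.9 t/ha * 0.49
C = 131.3 t C/ha

131.3


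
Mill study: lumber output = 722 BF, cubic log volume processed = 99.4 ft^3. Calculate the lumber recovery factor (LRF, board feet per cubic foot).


Formula: LRF = Lumber Output (BF) / Log Input (ft^3)
LRF = 722 BF / 99.4 ft^3
LRF = 7.26 BF/ft^3

7.26


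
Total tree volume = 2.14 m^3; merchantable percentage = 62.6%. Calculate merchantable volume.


Formula: MV = V_total * (merchantable_pct / 100)
Merchantable fraction = 62.6% / 100 = 0.626
MV = 2.14 m^3 * 0.626 = 1.34 m^3

1.34


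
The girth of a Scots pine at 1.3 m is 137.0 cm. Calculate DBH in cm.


Formula: DBH = C / pi
DBH = 137.0 / pi
pi = 3.14159...
DBH = 43.6 cm

43.6


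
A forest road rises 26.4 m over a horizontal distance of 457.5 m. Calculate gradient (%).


Formula: Gradient = rise / run * 100
Gradient = 26.4 / 457.5 * 100 = 5.8%

5.8


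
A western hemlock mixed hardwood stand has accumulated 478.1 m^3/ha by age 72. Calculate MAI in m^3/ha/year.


Formula: MAI = Total Volume / Stand Age
MAI = 478.1 m^3/ha / 72 years
MAI = 6.64 m^3/ha/year

6.64


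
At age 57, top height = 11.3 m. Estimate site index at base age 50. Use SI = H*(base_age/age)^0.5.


Formula: SI = H_dom * (base_age / age)^0.5
Age ratio = 50 / 57 = 0.87719
sqrt(age_ratio) = 0.93659
SI = 11.3 * 0.93659 = 10.6 m

10.6


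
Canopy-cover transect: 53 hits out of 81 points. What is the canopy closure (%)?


Formula: Canopy closure = covered points / total points * 100
Closure = 53 / 81 * 100
Closure = 0.6543 * 100 = 65.4%

65.4


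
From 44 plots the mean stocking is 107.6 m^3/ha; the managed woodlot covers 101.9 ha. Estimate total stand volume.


Formula: Total Volume = Mean Volume per ha * Total Area
Total Volume = 107.6 m^3/ha * 101.9 ha
Total Volume = 10964 m^3

10964


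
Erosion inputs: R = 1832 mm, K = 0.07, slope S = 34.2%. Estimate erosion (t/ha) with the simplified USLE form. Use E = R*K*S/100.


Formula: E = R * K * S / 100  (simplified USLE)
R * K = 1832 * 0.07 = 128.24
E = 128.24 * 34.2 / 100 = 43.86 t/ha

43.86


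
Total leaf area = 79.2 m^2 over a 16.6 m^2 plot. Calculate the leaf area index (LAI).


Formula: LAI = total leaf area / ground area  (dimensionless)
LAI = 79.2 m^2 / 16.6 m^2
LAI = 4.77

4.77


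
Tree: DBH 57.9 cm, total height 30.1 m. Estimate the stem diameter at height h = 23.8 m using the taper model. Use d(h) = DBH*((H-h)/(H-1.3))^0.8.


Taper: d(h) = DBH * ((H - h) / (H - 1.3))^0.8
Numerator = H - h = 30.1 - 23.8 = 6.3 m
Denominator = H - 1.3 = 30.1 - 1.3 = 28.8 m
Ratio = 6.3 / 28.8 = 0.21875
d = 57.9 * 0.21875^0.8 = 17.2 cm

17.2


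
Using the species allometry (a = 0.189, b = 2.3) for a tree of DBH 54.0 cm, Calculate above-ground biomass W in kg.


Formula: W = a * DBH^b  (allometric power law)
DBH^b = 54.0^2.3 = 9649.5186
W = 0.189 * 9649.5186 = 1823.8 kg

1823.8


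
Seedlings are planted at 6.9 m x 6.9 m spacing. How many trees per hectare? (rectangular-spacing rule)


Formula: TPH = 10000 m^2/ha / (spacing_x * spacing_y)
Area per tree = 6.9 m * 6.9 m = 47.61 m^2
TPH = 10000 / 47.61 = 210 trees/ha

210


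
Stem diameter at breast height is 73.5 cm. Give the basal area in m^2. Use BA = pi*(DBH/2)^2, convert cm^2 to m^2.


Formula: BA = pi * (DBH/2)^2 / 10000  (cm^2 to m^2)
Radius = DBH/2 = 73.5/2 = 36.75 cm
BA = pi * 36.75^2 / 10000
   = 4242.9172 cm^2 / 10000
   = 0.4243 m^2

0.4243


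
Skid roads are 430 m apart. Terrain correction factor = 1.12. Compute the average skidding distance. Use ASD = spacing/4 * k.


Formula: ASD = (spacing / 4) * correction
Uncorrected distance = spacing / 4 = 430 / 4 = 107.5 m
ASD = 107.5 * 1.12 = 120 m

120


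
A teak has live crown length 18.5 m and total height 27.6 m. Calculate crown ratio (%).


Formula: Crown Ratio = (Crown Length / Total Height) * 100
CR = (18.5 m / 27.6 m) * 100
CR = 0.6703 * 100 = 67.0%

67.0


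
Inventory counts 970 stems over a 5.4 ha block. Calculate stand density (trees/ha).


Formula: Stand Density = N_trees / Area_ha
Density = 970 trees / 5.4 ha
Density = 180 trees/ha

180


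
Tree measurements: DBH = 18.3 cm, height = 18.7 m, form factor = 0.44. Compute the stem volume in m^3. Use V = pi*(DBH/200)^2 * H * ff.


Formula: V = pi * (DBH/200)^2 * H * ff
Radius = DBH/200 = 18.3/200 = 0.0915 m
Radius^2 = 0.0915^2 = 0.00837225 m^2
V = pi * 0.00837225 * 18.7 * 0.44
V = 0.216 m^3

0.216


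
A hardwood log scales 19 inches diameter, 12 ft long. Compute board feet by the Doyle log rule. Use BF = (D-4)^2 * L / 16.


Doyle: BF = (D - 4)^2 * L / 16
Adjusted diameter = 19 - 4 = 15 in
(D-4)^2 = 15^2 = 225
BF = 225 * 12 / 16 = 169 BF

169


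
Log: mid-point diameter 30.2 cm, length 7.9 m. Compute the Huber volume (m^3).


Huber: V = Am * L,  Am = pi*(Dm/200)^2
Am = pi*(30.2/200)^2 = 0.071631 m^2
V = 0.071631*7.9 = 0.5659 m^3

0.5659


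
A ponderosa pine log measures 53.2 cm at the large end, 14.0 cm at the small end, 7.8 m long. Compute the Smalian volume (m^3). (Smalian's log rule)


Smalian: V = (A1 + A2)/2 * L,  A = pi*(D/200)^2
A1 = pi*(53.2/200)^2 = 0.222287 m^2
A2 = pi*(14.0/200)^2 = 0.015394 m^2
V = (0.222287+0.015394)/2*7.8 = 0.927 m^3

0.927


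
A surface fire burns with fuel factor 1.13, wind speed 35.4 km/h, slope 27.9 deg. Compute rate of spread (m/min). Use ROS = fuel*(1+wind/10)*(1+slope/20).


Formula: ROS = fuel * (1 + wind/10) * (1 + slope/20)
Wind factor = 1 + 35.4/10 = 4.54
Slope factor = 1 + 27.9/20 = 2.395
ROS = 1.13 * 4.54 * 2.395 = 12.29 m/min

12.29


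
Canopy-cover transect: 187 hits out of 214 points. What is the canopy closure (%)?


Formula: Canopy closure = covered points / total points * 100
Closure = 187 / 214 * 100
Closure = 0.8738 * 100 = 87.4%

87.4


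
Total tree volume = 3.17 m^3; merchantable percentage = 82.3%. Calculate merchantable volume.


Formula: MV = V_total * (merchantable_pct / 100)
Merchantable fraction = 82.3% / 100 = 0.823
MV = 3.17 m^3 * 0.823 = 2.609 m^3

2.609


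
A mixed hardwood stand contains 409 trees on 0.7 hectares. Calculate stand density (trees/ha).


Formula: Stand Density = N_trees / Area_ha
Density = 409 trees / 0.7 ha
Density = 584 trees/ha

584


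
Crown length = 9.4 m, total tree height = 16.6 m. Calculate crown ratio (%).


Formula: Crown Ratio = (Crown Length / Total Height) * 100
CR = (9.4 m / 16.6 m) * 100
CR = 0.5663 * 100 = 56.6%

56.6


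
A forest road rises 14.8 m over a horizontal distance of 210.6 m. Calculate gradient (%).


Formula: Gradient = rise / run * 100
Gradient = 14.8 / 210.6 * 100 = 7.0%

7.0


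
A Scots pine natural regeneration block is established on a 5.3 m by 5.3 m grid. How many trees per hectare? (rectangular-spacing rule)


Formula: TPH = 10000 m^2/ha / (spacing_x * spacing_y)
Area per tree = 5.3 m * 5.3 m = 28.09 m^2
TPH = 10000 / 28.09 = 356 trees/ha

356


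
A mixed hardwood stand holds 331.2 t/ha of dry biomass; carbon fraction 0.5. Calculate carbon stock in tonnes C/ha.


Formula: Carbon Stock = Biomass * Carbon Fraction
C = 331.2 t/ha * 0.5
C = 165.6 t C/ha

165.6


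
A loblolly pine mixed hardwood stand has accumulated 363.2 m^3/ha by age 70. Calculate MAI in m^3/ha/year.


Formula: MAI = Total Volume / Stand Age
MAI = 363.2 m^3/ha / 70 years
MAI = 5.19 m^3/ha/year

5.19


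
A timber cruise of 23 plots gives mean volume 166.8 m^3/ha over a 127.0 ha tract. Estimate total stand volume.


Formula: Total Volume = Mean Volume per ha * Total Area
Total Volume = 166.8 m^3/ha * 127.0 ha
Total Volume = 21184 m^3

21184


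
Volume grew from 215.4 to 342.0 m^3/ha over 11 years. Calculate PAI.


Formula: PAI = (V_T2 - V_T1) / (T2 - T1)
Volume increment = 342.0 - 215.4 = 126.6 m^3/ha
PAI = 126.6 / 11 = 11.51 m^3/ha/year

11.51


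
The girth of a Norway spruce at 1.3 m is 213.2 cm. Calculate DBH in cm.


Formula: DBH = C / pi
DBH = 213.2 / pi
pi = 3.14159...
DBH = 67.9 cm

67.9


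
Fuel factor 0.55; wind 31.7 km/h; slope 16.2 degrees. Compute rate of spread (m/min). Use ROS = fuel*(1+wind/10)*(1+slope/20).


Formula: ROS = fuel * (1 + wind/10) * (1 + slope/20)
Wind factor = 1 + 31.7/10 = 4.17
Slope factor = 1 + 16.2/20 = 1.81
ROS = 0.55 * 4.17 * 1.81 = 4.15 m/min

4.15


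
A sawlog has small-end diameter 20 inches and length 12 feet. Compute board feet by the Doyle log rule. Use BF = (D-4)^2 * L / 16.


Doyle: BF = (D - 4)^2 * L / 16
Adjusted diameter = 20 - 4 = 16 in
(D-4)^2 = 16^2 = 256
BF = 256 * 12 / 16 = 192 BF

192


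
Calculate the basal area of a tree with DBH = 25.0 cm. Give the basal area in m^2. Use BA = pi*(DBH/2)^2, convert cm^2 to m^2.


Formula: BA = pi * (DBH/2)^2 / 10000  (cm^2 to m^2)
Radius = DBH/2 = 25.0/2 = 12.5 cm
BA = pi * 12.5^2 / 10000
   = 490.8739 cm^2 / 10000
   = 0.0491 m^2

0.0491


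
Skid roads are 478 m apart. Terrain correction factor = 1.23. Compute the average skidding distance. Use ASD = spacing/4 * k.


Formula: ASD = (spacing / 4) * correction
Uncorrected distance = spacing / 4 = 478 / 4 = 119.5 m
ASD = 119.5 * 1.23 = 147 m

147


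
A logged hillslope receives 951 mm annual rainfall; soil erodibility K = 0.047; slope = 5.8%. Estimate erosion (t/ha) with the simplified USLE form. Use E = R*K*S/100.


Formula: E = R * K * S / 100  (simplified USLE)
R * K = 951 * 0.047 = 44.697
E = 44.697 * 5.8 / 100 = 2.59 t/ha

2.59


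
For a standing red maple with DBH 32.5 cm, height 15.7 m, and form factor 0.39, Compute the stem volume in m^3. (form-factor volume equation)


Formula: V = pi * (DBH/200)^2 * H * ff
Radius = DBH/200 = 32.5/200 = 0.1625 m
Radius^2 = 0.1625^2 = 0.02640625 m^2
V = pi * 0.02640625 * 15.7 * 0.39
V = 0.508 m^3

0.508


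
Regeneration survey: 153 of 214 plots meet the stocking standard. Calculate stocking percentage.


Formula: Stocking % = stocked plots / total plots * 100
Stocking = 153 / 214 * 100
Stocking = 0.715 * 100 = 71.5%

71.5


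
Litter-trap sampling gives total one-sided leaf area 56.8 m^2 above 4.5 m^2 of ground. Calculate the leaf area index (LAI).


Formula: LAI = total leaf area / ground area  (dimensionless)
LAI = 56.8 m^2 / 4.5 m^2
LAI = 12.62

12.62


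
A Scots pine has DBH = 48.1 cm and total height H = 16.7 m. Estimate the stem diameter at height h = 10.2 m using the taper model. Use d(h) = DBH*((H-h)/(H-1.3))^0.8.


Taper: d(h) = DBH * ((H - h) / (H - 1.3))^0.8
Numerator = H - h = 16.7 - 10.2 = 6.5 m
Denominator = H - 1.3 = 16.7 - 1.3 = 15.4 m
Ratio = 6.5 / 15.4 = 0.42208
d = 48.1 * 0.42208^0.8 = 24.1 cm

24.1


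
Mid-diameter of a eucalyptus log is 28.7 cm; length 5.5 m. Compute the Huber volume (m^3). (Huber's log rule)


Huber: V = Am * L,  Am = pi*(Dm/200)^2
Am = pi*(28.7/200)^2 = 0.064692 m^2
V = 0.064692*5.5 = 0.3558 m^3

0.3558


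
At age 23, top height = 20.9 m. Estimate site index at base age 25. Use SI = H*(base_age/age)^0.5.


Formula: SI = H_dom * (base_age / age)^0.5
Age ratio = 25 / 23 = 1.08696
sqrt(age_ratio) = 1.04257
SI = 20.9 * 1.04257 = 21.8 m

21.8


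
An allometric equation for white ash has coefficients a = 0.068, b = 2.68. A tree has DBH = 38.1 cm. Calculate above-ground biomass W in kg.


Formula: W = a * DBH^b  (allometric power law)
DBH^b = 38.1^2.68 = 17253.5686
W = 0.068 * 17253.5686 = 1173.2 kg

1173.2


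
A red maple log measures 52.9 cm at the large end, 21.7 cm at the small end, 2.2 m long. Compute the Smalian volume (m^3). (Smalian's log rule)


Smalian: V = (A1 + A2)/2 * L,  A = pi*(D/200)^2
A1 = pi*(52.9/200)^2 = 0.219787 m^2
A2 = pi*(21.7/200)^2 = 0.036984 m^2
V = (0.219787+0.036984)/2*2.2 = 0.2824 m^3

0.2824


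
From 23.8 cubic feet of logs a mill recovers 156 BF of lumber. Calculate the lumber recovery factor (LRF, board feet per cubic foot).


Formula: LRF = Lumber Output (BF) / Log Input (ft^3)
LRF = 156 BF / 23.8 ft^3
LRF = 6.55 BF/ft^3

6.55


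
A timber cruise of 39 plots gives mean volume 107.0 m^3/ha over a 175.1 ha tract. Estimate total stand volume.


Formula: Total Volume = Mean Volume per ha * Total Area
Total Volume = 107.0 m^3/ha * 175.1 ha
Total Volume = 18736 m^3

18736


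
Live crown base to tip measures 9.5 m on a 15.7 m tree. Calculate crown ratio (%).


Formula: Crown Ratio = (Crown Length / Total Height) * 100
CR = (9.5 m / 15.7 m) * 100
CR = 0.6051 * 100 = 60.5%

60.5


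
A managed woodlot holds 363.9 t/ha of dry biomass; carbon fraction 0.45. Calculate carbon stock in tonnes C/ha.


Formula: Carbon Stock = Biomass * Carbon Fraction
C = 363.9 t/ha * 0.45
C = 163.8 t C/ha

163.8


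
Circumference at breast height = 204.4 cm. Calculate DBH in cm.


Formula: DBH = C / pi
DBH = 204.4 / pi
pi = 3.14159...
DBH = 65.1 cm

65.1


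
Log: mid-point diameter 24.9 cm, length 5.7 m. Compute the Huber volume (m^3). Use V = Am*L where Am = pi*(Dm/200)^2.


Huber: V = Am * L,  Am = pi*(Dm/200)^2
Am = pi*(24.9/200)^2 = 0.048695 m^2
V = 0.048695*5.7 = 0.2776 m^3

0.2776


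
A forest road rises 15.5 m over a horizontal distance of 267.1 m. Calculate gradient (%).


Formula: Gradient = rise / run * 100
Gradient = 15.5 / 267.1 * 100 = 5.8%

5.8


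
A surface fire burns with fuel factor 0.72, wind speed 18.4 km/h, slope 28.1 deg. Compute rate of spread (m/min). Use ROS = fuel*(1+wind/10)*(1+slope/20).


Formula: ROS = fuel * (1 + wind/10) * (1 + slope/20)
Wind factor = 1 + 18.4/10 = 2.84
Slope factor = 1 + 28.1/20 = 2.405
ROS = 0.72 * 2.84 * 2.405 = 4.92 m/min

4.92


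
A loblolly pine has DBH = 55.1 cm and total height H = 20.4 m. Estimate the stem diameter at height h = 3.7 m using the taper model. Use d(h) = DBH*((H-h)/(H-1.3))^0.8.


Taper: d(h) = DBH * ((H - h) / (H - 1.3))^0.8
Numerator = H - h = 20.4 - 3.7 = 16.7 m
Denominator = H - 1.3 = 20.4 - 1.3 = 19.1 m
Ratio = 16.7 / 19.1 = 0.87435
d = 55.1 * 0.87435^0.8 = 49.5 cm

49.5


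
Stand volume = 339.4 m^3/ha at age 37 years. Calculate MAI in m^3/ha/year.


Formula: MAI = Total Volume / Stand Age
MAI = 339.4 m^3/ha / 37 years
MAI = 9.17 m^3/ha/year

9.17


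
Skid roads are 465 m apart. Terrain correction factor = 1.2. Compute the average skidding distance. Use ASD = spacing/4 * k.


Formula: ASD = (spacing / 4) * correction
Uncorrected distance = spacing / 4 = 465 / 4 = 116.25 m
ASD = 116.25 * 1.2 = 140 m

140


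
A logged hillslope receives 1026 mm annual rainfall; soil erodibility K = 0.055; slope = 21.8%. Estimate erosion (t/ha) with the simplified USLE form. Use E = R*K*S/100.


Formula: E = R * K * S / 100  (simplified USLE)
R * K = 1026 * 0.055 = 56.43
E = 56.43 * 21.8 / 100 = 12.3 t/ha

12.3


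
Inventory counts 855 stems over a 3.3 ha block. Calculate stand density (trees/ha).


Formula: Stand Density = N_trees / Area_ha
Density = 855 trees / 3.3 ha
Density = 259 trees/ha

259


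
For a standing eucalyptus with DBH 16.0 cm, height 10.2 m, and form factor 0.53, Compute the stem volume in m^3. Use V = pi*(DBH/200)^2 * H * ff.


Formula: V = pi * (DBH/200)^2 * H * ff
Radius = DBH/200 = 16.0/200 = 0.08 m
Radius^2 = 0.08^2 = 0.0064 m^2
V = pi * 0.0064 * 10.2 * 0.53
V = 0.109 m^3

0.109


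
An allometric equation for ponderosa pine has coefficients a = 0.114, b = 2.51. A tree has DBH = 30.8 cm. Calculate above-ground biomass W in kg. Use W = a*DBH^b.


Formula: W = a * DBH^b  (allometric power law)
DBH^b = 30.8^2.51 = 5448.3161
W = 0.114 * 5448.3161 = 621.1 kg

621.1


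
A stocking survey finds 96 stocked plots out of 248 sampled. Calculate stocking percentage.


Formula: Stocking % = stocked plots / total plots * 100
Stocking = 96 / 248 * 100
Stocking = 0.3871 * 100 = 38.7%

38.7


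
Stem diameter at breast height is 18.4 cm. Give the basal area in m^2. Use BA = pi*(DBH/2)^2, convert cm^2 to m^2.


Formula: BA = pi * (DBH/2)^2 / 10000  (cm^2 to m^2)
Radius = DBH/2 = 18.4/2 = 9.2 cm
BA = pi * 9.2^2 / 10000
   = 265.9044 cm^2 / 10000
   = 0.0266 m^2

0.0266


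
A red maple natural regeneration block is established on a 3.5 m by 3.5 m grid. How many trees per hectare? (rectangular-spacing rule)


Formula: TPH = 10000 m^2/ha / (spacing_x * spacing_y)
Area per tree = 3.5 m * 3.5 m = 12.25 m^2
TPH = 10000 / 12.25 = 816 trees/ha

816


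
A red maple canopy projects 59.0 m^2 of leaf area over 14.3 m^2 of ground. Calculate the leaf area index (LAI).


Formula: LAI = total leaf area / ground area  (dimensionless)
LAI = 59.0 m^2 / 14.3 m^2
LAI = 4.13

4.13


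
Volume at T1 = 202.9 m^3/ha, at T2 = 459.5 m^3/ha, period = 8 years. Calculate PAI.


Formula: PAI = (V_T2 - V_T1) / (T2 - T1)
Volume increment = 459.5 - 202.9 = 256.6 m^3/ha
PAI = 256.6 / 8 = 32.08 m^3/ha/year

32.08


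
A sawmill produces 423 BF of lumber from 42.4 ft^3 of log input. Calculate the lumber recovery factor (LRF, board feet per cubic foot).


Formula: LRF = Lumber Output (BF) / Log Input (ft^3)
LRF = 423 BF / 42.4 ft^3
LRF = 9.98 BF/ft^3

9.98


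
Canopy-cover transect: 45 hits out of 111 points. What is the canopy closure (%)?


Formula: Canopy closure = covered points / total points * 100
Closure = 45 / 111 * 100
Closure = 0.4054 * 100 = 40.5%

40.5


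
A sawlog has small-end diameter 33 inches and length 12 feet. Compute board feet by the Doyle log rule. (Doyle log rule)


Doyle: BF = (D - 4)^2 * L / 16
Adjusted diameter = 33 - 4 = 29 in
(D-4)^2 = 29^2 = 841
BF = 841 * 12 / 16 = 631 BF

631


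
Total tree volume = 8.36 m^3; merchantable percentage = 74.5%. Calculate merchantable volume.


Formula: MV = V_total * (merchantable_pct / 100)
Merchantable fraction = 74.5% / 100 = 0.745
MV = 8.36 m^3 * 0.745 = 6.228 m^3

6.228


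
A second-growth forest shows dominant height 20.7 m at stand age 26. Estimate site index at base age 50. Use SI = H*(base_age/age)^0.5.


Formula: SI = H_dom * (base_age / age)^0.5
Age ratio = 50 / 26 = 1.92308
sqrt(age_ratio) = 1.38675
SI = 20.7 * 1.38675 = 28.7 m

28.7


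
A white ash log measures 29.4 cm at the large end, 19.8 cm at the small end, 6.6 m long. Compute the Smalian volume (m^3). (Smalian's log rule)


Smalian: V = (A1 + A2)/2 * L,  A = pi*(D/200)^2
A1 = pi*(29.4/200)^2 = 0.067887 m^2
A2 = pi*(19.8/200)^2 = 0.030791 m^2
V = (0.067887+0.030791)/2*6.6 = 0.3256 m^3

0.3256


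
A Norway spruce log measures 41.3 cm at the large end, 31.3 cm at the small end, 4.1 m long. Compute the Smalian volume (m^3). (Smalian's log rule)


Smalian: V = (A1 + A2)/2 * L,  A = pi*(D/200)^2
A1 = pi*(41.3/200)^2 = 0.133965 m^2
A2 = pi*(31.3/200)^2 = 0.076945 m^2
V = (0.133965+0.076945)/2*4.1 = 0.4324 m^3

0.4324


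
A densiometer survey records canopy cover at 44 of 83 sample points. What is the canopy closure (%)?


Formula: Canopy closure = covered points / total points * 100
Closure = 44 / 83 * 100
Closure = 0.5301 * 100 = 53.0%

53.0


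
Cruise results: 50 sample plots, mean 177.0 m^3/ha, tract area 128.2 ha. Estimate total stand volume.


Formula: Total Volume = Mean Volume per ha * Total Area
Total Volume = 177.0 m^3/ha * 128.2 ha
Total Volume = 22691 m^3

22691


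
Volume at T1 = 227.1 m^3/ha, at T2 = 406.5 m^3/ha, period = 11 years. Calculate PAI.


Formula: PAI = (V_T2 - V_T1) / (T2 - T1)
Volume increment = 406.5 - 227.1 = 179.4 m^3/ha
PAI = 179.4 / 11 = 16.31 m^3/ha/year

16.31


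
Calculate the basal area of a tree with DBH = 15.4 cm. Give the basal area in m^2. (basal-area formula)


Formula: BA = pi * (DBH/2)^2 / 10000  (cm^2 to m^2)
Radius = DBH/2 = 15.4/2 = 7.7 cm
BA = pi * 7.7^2 / 10000
   = 186.265 cm^2 / 10000
   = 0.0186 m^2

0.0186


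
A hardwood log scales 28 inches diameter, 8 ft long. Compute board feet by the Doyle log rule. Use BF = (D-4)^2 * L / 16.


Doyle: BF = (D - 4)^2 * L / 16
Adjusted diameter = 28 - 4 = 24 in
(D-4)^2 = 24^2 = 576
BF = 576 * 8 / 16 = 288 BF

288


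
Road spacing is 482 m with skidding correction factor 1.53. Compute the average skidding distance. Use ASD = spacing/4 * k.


Formula: ASD = (spacing / 4) * correction
Uncorrected distance = spacing / 4 = 482 / 4 = 120.5 m
ASD = 120.5 * 1.53 = 184 m

184


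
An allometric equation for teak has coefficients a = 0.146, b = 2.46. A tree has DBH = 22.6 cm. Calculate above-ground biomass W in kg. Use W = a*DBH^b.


Formula: W = a * DBH^b  (allometric power law)
DBH^b = 22.6^2.46 = 2143.4174
W = 0.146 * 2143.4174 = 312.9 kg

312.9


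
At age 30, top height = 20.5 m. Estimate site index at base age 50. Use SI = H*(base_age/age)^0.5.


Formula: SI = H_dom * (base_age / age)^0.5
Age ratio = 50 / 30 = 1.66667
sqrt(age_ratio) = 1.29099
SI = 20.5 * 1.29099 = 26.5 m

26.5


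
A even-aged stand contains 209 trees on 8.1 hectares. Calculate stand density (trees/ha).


Formula: Stand Density = N_trees / Area_ha
Density = 209 trees / 8.1 ha
Density = 26 trees/ha

26


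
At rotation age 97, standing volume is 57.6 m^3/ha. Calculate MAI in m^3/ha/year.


Formula: MAI = Total Volume / Stand Age
MAI = 57.6 m^3/ha / 97 years
MAI = 0.59 m^3/ha/year

0.59


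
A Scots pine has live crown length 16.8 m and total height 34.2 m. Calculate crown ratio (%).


Formula: Crown Ratio = (Crown Length / Total Height) * 100
CR = (16.8 m / 34.2 m) * 100
CR = 0.4912 * 100 = 49.1%

49.1


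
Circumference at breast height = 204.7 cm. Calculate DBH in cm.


Formula: DBH = C / pi
DBH = 204.7 / pi
pi = 3.14159...
DBH = 65.2 cm

65.2


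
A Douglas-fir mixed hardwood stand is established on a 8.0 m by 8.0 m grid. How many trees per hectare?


Formula: TPH = 10000 m^2/ha / (spacing_x * spacing_y)
Area per tree = 8.0 m * 8.0 m = 64.0 m^2
TPH = 10000 / 64.0 = 156 trees/ha

156


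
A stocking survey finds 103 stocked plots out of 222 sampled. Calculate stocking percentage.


Formula: Stocking % = stocked plots / total plots * 100
Stocking = 103 / 222 * 100
Stocking = 0.464 * 100 = 46.4%

46.4


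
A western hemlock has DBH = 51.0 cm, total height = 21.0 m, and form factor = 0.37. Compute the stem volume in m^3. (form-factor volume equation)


Formula: V = pi * (DBH/200)^2 * H * ff
Radius = DBH/200 = 51.0/200 = 0.255 m
Radius^2 = 0.255^2 = 0.065025 m^2
V = pi * 0.065025 * 21.0 * 0.37
V = 1.587 m^3

1.587


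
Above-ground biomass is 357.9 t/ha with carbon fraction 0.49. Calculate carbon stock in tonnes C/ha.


Formula: Carbon Stock = Biomass * Carbon Fraction
C = 357.9 t/ha * 0.49
C = 175.4 t C/ha

175.4


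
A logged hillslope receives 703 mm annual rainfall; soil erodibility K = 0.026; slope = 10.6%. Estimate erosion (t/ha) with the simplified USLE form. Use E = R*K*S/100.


Formula: E = R * K * S / 100  (simplified USLE)
R * K = 703 * 0.026 = 18.278
E = 18.278 * 10.6 / 100 = 1.94 t/ha

1.94


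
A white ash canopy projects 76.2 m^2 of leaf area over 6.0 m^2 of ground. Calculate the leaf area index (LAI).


Formula: LAI = total leaf area / ground area  (dimensionless)
LAI = 76.2 m^2 / 6.0 m^2
LAI = 12.7

12.7


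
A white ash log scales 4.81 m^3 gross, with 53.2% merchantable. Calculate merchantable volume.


Formula: MV = V_total * (merchantable_pct / 100)
Merchantable fraction = 53.2% / 100 = 0.532
MV = 4.81 m^3 * 0.532 = 2.559 m^3

2.559


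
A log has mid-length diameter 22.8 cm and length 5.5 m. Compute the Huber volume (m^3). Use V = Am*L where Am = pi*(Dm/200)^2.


Huber: V = Am * L,  Am = pi*(Dm/200)^2
Am = pi*(22.8/200)^2 = 0.040828 m^2
V = 0.040828*5.5 = 0.2246 m^3

0.2246


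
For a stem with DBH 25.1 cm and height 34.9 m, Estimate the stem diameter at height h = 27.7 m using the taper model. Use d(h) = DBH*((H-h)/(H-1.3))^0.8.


Taper: d(h) = DBH * ((H - h) / (H - 1.3))^0.8
Numerator = H - h = 34.9 - 27.7 = 7.2 m
Denominator = H - 1.3 = 34.9 - 1.3 = 33.6 m
Ratio = 7.2 / 33.6 = 0.21429
d = 25.1 * 0.21429^0.8 = 7.3 cm

7.3


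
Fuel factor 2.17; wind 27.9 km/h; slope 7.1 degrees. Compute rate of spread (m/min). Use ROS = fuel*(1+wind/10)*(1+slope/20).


Formula: ROS = fuel * (1 + wind/10) * (1 + slope/20)
Wind factor = 1 + 27.9/10 = 3.79
Slope factor = 1 + 7.1/20 = 1.355
ROS = 2.17 * 3.79 * 1.355 = 11.14 m/min

11.14


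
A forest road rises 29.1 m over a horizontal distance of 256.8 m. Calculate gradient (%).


Formula: Gradient = rise / run * 100
Gradient = 29.1 / 256.8 * 100 = 11.3%

11.3


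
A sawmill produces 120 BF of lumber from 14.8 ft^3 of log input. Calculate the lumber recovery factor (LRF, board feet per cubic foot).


Formula: LRF = Lumber Output (BF) / Log Input (ft^3)
LRF = 120 BF / 14.8 ft^3
LRF = 8.11 BF/ft^3

8.11


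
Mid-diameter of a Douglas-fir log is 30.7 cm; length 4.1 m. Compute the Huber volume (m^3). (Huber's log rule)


Huber: V = Am * L,  Am = pi*(Dm/200)^2
Am = pi*(30.7/200)^2 = 0.074023 m^2
V = 0.074023*4.1 = 0.3035 m^3

0.3035


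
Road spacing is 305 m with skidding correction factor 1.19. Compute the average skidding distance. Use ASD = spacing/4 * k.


Formula: ASD = (spacing / 4) * correction
Uncorrected distance = spacing / 4 = 305 / 4 = 76.25 m
ASD = 76.25 * 1.19 = 91 m

91


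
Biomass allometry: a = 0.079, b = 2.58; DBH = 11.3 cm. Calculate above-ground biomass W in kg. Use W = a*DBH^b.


Formula: W = a * DBH^b  (allometric power law)
DBH^b = 11.3^2.58 = 521.1256
W = 0.079 * 521.1256 = 41.2 kg

41.2


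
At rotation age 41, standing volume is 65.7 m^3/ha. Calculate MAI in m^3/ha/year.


Formula: MAI = Total Volume / Stand Age
MAI = 65.7 m^3/ha / 41 years
MAI = 1.6 m^3/ha/year

1.6


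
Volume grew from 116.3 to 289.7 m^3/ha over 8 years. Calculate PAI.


Formula: PAI = (V_T2 - V_T1) / (T2 - T1)
Volume increment = 289.7 - 116.3 = 173.4 m^3/ha
PAI = 173.4 / 8 = 21.68 m^3/ha/year

21.68


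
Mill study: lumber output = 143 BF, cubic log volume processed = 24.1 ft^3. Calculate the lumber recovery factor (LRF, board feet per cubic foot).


Formula: LRF = Lumber Output (BF) / Log Input (ft^3)
LRF = 143 BF / 24.1 ft^3
LRF = 5.93 BF/ft^3

5.93


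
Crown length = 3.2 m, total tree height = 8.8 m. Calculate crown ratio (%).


Formula: Crown Ratio = (Crown Length / Total Height) * 100
CR = (3.2 m / 8.8 m) * 100
CR = 0.3636 * 100 = 36.4%

36.4


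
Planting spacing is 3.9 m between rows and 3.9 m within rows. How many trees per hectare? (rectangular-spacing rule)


Formula: TPH = 10000 m^2/ha / (spacing_x * spacing_y)
Area per tree = 3.9 m * 3.9 m = 15.21 m^2
TPH = 10000 / 15.21 = 657 trees/ha

657


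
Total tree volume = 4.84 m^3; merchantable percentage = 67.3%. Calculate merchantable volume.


Formula: MV = V_total * (merchantable_pct / 100)
Merchantable fraction = 67.3% / 100 = 0.673
MV = 4.84 m^3 * 0.673 = 3.257 m^3

3.257


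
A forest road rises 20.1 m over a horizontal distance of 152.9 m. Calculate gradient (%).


Formula: Gradient = rise / run * 100
Gradient = 20.1 / 152.9 * 100 = 13.1%

13.1


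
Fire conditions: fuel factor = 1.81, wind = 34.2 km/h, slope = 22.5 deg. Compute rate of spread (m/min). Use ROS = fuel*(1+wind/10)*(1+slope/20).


Formula: ROS = fuel * (1 + wind/10) * (1 + slope/20)
Wind factor = 1 + 34.2/10 = 4.42
Slope factor = 1 + 22.5/20 = 2.125
ROS = 1.81 * 4.42 * 2.125 = 17.0 m/min

17.0


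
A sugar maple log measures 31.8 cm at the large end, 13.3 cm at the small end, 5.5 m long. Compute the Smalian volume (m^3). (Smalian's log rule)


Smalian: V = (A1 + A2)/2 * L,  A = pi*(D/200)^2
A1 = pi*(31.8/200)^2 = 0.079423 m^2
A2 = pi*(13.3/200)^2 = 0.013893 m^2
V = (0.079423+0.013893)/2*5.5 = 0.2566 m^3

0.2566


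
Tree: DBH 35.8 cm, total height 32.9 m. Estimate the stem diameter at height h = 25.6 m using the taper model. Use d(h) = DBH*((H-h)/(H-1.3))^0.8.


Taper: d(h) = DBH * ((H - h) / (H - 1.3))^0.8
Numerator = H - h = 32.9 - 25.6 = 7.3 m
Denominator = H - 1.3 = 32.9 - 1.3 = 31.6 m
Ratio = 7.3 / 31.6 = 0.23101
d = 35.8 * 0.23101^0.8 = 11.1 cm

11.1


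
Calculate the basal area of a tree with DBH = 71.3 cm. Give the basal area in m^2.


Formula: BA = pi * (DBH/2)^2 / 10000  (cm^2 to m^2)
Radius = DBH/2 = 71.3/2 = 35.65 cm
BA = pi * 35.65^2 / 10000
   = 3992.7208 cm^2 / 10000
   = 0.3993 m^2

0.3993


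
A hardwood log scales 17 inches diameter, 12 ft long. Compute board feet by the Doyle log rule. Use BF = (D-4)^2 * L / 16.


Doyle: BF = (D - 4)^2 * L / 16
Adjusted diameter = 17 - 4 = 13 in
(D-4)^2 = 13^2 = 169
BF = 169 * 12 / 16 = 127 BF

127


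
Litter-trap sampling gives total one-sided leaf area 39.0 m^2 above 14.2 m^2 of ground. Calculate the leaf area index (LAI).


Formula: LAI = total leaf area / ground area  (dimensionless)
LAI = 39.0 m^2 / 14.2 m^2
LAI = 2.75

2.75


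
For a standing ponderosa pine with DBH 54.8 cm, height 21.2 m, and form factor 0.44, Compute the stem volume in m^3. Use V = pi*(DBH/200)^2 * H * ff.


Formula: V = pi * (DBH/200)^2 * H * ff
Radius = DBH/200 = 54.8/200 = 0.274 m
Radius^2 = 0.274^2 = 0.075076 m^2
V = pi * 0.075076 * 21.2 * 0.44
V = 2.2 m^3

2.2


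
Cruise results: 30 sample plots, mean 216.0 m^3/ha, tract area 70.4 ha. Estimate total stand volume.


Formula: Total Volume = Mean Volume per ha * Total Area
Total Volume = 216.0 m^3/ha * 70.4 ha
Total Volume = 15206 m^3

15206


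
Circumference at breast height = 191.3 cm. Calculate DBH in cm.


Formula: DBH = C / pi
DBH = 191.3 / pi
pi = 3.14159...
DBH = 60.9 cm

60.9


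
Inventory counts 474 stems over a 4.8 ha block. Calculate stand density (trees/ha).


Formula: Stand Density = N_trees / Area_ha
Density = 474 trees / 4.8 ha
Density = 99 trees/ha

99


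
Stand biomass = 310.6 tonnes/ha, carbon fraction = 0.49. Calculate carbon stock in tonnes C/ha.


Formula: Carbon Stock = Biomass * Carbon Fraction
C = 310.6 t/ha * 0.49
C = 152.2 t C/ha

152.2


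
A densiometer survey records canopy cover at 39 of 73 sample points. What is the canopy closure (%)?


Formula: Canopy closure = covered points / total points * 100
Closure = 39 / 73 * 100
Closure = 0.5342 * 100 = 53.4%

53.4


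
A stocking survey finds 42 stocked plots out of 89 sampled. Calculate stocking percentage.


Formula: Stocking % = stocked plots / total plots * 100
Stocking = 42 / 89 * 100
Stocking = 0.4719 * 100 = 47.2%

47.2


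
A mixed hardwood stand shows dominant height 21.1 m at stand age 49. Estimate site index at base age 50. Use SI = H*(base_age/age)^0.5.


Formula: SI = H_dom * (base_age / age)^0.5
Age ratio = 50 / 49 = 1.02041
sqrt(age_ratio) = 1.01015
SI = 21.1 * 1.01015 = 21.3 m

21.3


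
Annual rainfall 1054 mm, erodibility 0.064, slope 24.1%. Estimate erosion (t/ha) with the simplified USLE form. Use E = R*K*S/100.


Formula: E = R * K * S / 100  (simplified USLE)
R * K = 1054 * 0.064 = 67.456
E = 67.456 * 24.1 / 100 = 16.26 t/ha

16.26


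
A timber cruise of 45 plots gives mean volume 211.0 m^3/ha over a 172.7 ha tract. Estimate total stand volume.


Formula: Total Volume = Mean Volume per ha * Total Area
Total Volume = 211.0 m^3/ha * 172.7 ha
Total Volume = 36440 m^3

36440


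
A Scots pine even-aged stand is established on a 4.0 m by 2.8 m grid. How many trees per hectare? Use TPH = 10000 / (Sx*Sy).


Formula: TPH = 10000 m^2/ha / (spacing_x * spacing_y)
Area per tree = 4.0 m * 2.8 m = 11.2 m^2
TPH = 10000 / 11.2 = 893 trees/ha

893


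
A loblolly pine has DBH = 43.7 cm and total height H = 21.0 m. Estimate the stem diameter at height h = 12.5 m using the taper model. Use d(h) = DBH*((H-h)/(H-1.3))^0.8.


Taper: d(h) = DBH * ((H - h) / (H - 1.3))^0.8
Numerator = H - h = 21.0 - 12.5 = 8.5 m
Denominator = H - 1.3 = 21.0 - 1.3 = 19.7 m
Ratio = 8.5 / 19.7 = 0.43147
d = 43.7 * 0.43147^0.8 = 22.3 cm

22.3


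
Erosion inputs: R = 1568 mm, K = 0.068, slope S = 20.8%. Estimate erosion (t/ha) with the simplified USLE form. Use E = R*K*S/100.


Formula: E = R * K * S / 100  (simplified USLE)
R * K = 1568 * 0.068 = 106.624
E = 106.624 * 20.8 / 100 = 22.18 t/ha

22.18


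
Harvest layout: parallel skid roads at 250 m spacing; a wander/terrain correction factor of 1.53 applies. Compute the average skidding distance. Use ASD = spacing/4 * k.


Formula: ASD = (spacing / 4) * correction
Uncorrected distance = spacing / 4 = 250 / 4 = 62.5 m
ASD = 62.5 * 1.53 = 96 m

96


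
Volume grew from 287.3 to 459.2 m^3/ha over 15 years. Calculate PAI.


Formula: PAI = (V_T2 - V_T1) / (T2 - T1)
Volume increment = 459.2 - 287.3 = 171.9 m^3/ha
PAI = 171.9 / 15 = 11.46 m^3/ha/year

11.46


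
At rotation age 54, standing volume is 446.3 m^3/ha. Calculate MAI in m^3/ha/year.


Formula: MAI = Total Volume / Stand Age
MAI = 446.3 m^3/ha / 54 years
MAI = 8.26 m^3/ha/year

8.26


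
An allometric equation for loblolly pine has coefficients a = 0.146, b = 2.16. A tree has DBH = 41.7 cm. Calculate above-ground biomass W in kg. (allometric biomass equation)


Formula: W = a * DBH^b  (allometric power law)
DBH^b = 41.7^2.16 = 3158.5945
W = 0.146 * 3158.5945 = 461.2 kg

461.2


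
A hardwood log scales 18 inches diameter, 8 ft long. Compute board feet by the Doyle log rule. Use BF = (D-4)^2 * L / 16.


Doyle: BF = (D - 4)^2 * L / 16
Adjusted diameter = 18 - 4 = 14 in
(D-4)^2 = 14^2 = 196
BF = 196 * 8 / 16 = 98 BF

98
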